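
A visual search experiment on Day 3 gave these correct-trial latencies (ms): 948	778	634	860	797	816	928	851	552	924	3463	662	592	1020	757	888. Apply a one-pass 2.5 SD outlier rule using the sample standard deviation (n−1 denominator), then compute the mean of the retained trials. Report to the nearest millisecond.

800 ms

n = 16, ΣRT = 15470, M = 966.875
Σ(x−M)² = 6915987.75; s = √(6915987.75/15) = 679.018
Cutoffs: 966.875 ± 2.5·679.018 → [-730.7, 2664.4]
Outside: 3463 → excluded.
Retained (n=15): Σ = 12007, mean = 12007/15 = 800.467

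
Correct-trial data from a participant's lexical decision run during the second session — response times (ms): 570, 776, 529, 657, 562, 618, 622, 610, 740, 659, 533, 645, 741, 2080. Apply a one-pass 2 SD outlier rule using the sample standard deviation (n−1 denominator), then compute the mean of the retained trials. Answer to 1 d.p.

n = 14, ΣRT = 10342, M = 738.714
Σ(x−M)² = 2013010.86; s = √(2013010.86/13) = 393.506
Cutoffs: 738.714 ± 2·393.506 → [-48.3, 1525.7]
Outside: 2080 → excluded.
Retained (n=13): Σ = 8262, mean = 8262/13 = 635.538

635.5 ms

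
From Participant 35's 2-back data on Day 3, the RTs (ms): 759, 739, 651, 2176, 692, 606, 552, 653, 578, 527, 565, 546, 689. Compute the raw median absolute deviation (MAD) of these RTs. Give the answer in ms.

86 ms

Sorted: 527, 546, 552, 565, 578, 606, 651, 653, 689, 692, 739, 759, 2176 → median = 651
|x − 651|: 108, 88, 0, 1525, 41, 45, 99, 2, 73, 124, 86, 105, 38
Sorted deviations: 0, 2, 38, 41, 45, 73, 86, 88, 99, 105, 108, 124, 1525 → MAD = 86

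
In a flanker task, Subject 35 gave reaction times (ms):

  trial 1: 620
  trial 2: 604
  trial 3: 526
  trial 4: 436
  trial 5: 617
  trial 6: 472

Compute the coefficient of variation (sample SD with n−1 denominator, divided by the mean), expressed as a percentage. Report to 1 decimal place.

14.6%

n = 6, Σ = 3275, M = 545.8333
Σ(x−M)² = 31856.833; s = √(31856.833/5) = 79.8208
CV = 79.8208 / 545.8333 = 0.14624 = 14.624%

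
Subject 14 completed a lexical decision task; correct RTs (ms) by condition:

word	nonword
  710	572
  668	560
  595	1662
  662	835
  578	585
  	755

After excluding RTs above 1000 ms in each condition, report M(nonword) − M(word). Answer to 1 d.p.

18.8 ms

nonword: exclude 1662
M(word) = 3213/5 = 642.600
M(nonword) = 3307/5 = 661.400
Difference = 661.400 − 642.600 = 18.800 ms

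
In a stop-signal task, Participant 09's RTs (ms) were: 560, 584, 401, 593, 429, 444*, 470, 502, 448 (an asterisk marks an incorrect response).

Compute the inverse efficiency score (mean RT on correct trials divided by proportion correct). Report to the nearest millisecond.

561 ms

Correct trials (n=8): 560, 584, 401, 593, 429, 470, 502, 448
Mean correct RT = 3987/8 = 498.3750 ms
Proportion correct = 8/9
IES = 498.3750 / (8/9) = 560.672 ms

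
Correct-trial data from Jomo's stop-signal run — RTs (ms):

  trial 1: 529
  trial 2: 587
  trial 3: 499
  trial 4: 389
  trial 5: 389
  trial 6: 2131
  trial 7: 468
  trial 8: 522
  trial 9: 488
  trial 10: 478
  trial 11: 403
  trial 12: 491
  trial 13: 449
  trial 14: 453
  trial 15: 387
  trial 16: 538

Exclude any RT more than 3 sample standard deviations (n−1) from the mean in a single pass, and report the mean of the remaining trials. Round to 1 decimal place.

n = 16, ΣRT = 9201, M = 575.062
Σ(x−M)² = 2633712.94; s = √(2633712.94/15) = 419.024
Cutoffs: 575.062 ± 3·419.024 → [-682.0, 1832.1]
Outside: 2131 → excluded.
Retained (n=15): Σ = 7070, mean = 7070/15 = 471.333

471.3 ms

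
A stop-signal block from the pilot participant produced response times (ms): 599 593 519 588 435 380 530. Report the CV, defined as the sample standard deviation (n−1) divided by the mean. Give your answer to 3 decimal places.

0.163

n = 7, Σ = 3644, M = 520.5714
Σ(x−M)² = 43117.714; s = √(43117.714/6) = 84.7720
CV = 84.7720 / 520.5714 = 0.16284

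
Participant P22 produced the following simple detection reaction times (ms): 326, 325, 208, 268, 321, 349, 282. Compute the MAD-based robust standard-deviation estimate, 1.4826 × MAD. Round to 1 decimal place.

Sorted: 208, 268, 282, 321, 325, 326, 349 → median = 321
|x − 321| sorted: 0, 4, 5, 28, 39, 53, 113 → MAD = 28
Robust SD ≈ 1.4826 × 28 = 41.513

41.5 ms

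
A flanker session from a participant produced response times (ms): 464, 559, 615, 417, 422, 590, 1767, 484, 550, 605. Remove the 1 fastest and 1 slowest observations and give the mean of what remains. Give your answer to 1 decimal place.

Sorted: 417, 422, 464, 484, 550, 559, 590, 605, 615, 1767
Drop lowest 1 (417) and highest 1 (1767)
Remaining (n=8): Σ = 4289, mean = 4289/8 = 536.125

536.1 ms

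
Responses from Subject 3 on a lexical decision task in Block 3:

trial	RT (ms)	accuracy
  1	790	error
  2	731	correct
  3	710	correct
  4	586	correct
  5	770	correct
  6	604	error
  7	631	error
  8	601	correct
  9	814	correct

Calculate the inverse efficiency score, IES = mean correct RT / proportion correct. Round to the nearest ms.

1053 ms

Correct trials (n=6): 731, 710, 586, 770, 601, 814
Mean correct RT = 4212/6 = 702.0000 ms
Proportion correct = 6/9
IES = 702.0000 / (6/9) = 1053.000 ms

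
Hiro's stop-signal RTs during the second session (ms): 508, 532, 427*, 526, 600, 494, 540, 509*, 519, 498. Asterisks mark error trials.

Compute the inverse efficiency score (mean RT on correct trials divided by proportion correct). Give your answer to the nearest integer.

Correct trials (n=8): 508, 532, 526, 600, 494, 540, 519, 498
Mean correct RT = 4217/8 = 527.1250 ms
Proportion correct = 8/10
IES = 527.1250 / (8/10) = 658.906 ms

659 ms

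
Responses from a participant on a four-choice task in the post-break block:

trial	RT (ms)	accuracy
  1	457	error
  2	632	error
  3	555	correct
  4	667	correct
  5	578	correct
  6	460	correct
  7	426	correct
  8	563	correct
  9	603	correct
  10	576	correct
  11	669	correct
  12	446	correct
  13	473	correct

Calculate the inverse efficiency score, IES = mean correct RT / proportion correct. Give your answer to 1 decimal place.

646.3 ms

Correct trials (n=11): 555, 667, 578, 460, 426, 563, 603, 576, 669, 446, 473
Mean correct RT = 6016/11 = 546.9091 ms
Proportion correct = 11/13
IES = 546.9091 / (11/13) = 646.347 ms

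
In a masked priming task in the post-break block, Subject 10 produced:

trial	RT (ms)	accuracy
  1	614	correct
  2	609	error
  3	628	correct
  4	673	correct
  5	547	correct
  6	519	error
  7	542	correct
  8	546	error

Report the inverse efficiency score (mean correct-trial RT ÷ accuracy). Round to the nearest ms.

961 ms

Correct trials (n=5): 614, 628, 673, 547, 542
Mean correct RT = 3004/5 = 600.8000 ms
Proportion correct = 5/8
IES = 600.8000 / (5/8) = 961.280 ms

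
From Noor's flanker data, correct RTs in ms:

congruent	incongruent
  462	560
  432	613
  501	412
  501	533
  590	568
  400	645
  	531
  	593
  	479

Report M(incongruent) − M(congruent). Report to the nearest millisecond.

67 ms

M(congruent) = 2886/6 = 481.000
M(incongruent) = 4934/9 = 548.222
Difference = 548.222 − 481.000 = 67.222 ms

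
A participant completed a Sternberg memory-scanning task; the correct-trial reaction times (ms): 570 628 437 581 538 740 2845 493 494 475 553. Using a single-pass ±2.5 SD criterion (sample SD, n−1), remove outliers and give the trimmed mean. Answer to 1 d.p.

550.9 ms

n = 11, ΣRT = 8354, M = 759.455
Σ(x−M)² = 4852918.73; s = √(4852918.73/10) = 696.629
Cutoffs: 759.455 ± 2.5·696.629 → [-982.1, 2501.0]
Outside: 2845 → excluded.
Retained (n=10): Σ = 5509, mean = 5509/10 = 550.900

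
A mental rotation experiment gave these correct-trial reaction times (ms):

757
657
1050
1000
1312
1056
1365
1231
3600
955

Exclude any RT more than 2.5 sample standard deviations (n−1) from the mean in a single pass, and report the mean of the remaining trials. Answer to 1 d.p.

1042.6 ms

n = 10, ΣRT = 12983, M = 1298.300
Σ(x−M)² = 6338460.10; s = √(6338460.10/9) = 839.210
Cutoffs: 1298.300 ± 2.5·839.210 → [-799.7, 3396.3]
Outside: 3600 → excluded.
Retained (n=9): Σ = 9383, mean = 9383/9 = 1042.556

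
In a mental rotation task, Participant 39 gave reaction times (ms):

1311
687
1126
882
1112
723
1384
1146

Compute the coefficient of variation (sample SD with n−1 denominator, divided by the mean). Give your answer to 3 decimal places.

0.246

n = 8, Σ = 8371, M = 1046.3750
Σ(x−M)² = 465329.875; s = √(465329.875/7) = 257.8288
CV = 257.8288 / 1046.3750 = 0.24640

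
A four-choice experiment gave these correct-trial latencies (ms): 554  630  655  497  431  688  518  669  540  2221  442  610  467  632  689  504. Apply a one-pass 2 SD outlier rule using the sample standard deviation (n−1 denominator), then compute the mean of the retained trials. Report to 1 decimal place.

n = 16, ΣRT = 10747, M = 671.688
Σ(x−M)² = 2674369.44; s = √(2674369.44/15) = 422.246
Cutoffs: 671.688 ± 2·422.246 → [-172.8, 1516.2]
Outside: 2221 → excluded.
Retained (n=15): Σ = 8526, mean = 8526/15 = 568.400

568.4 ms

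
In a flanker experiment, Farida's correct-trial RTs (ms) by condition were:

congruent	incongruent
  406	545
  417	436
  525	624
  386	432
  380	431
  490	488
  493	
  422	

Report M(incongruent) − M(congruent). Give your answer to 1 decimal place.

M(congruent) = 3519/8 = 439.875
M(incongruent) = 2956/6 = 492.667
Difference = 492.667 − 439.875 = 52.792 ms

52.8 ms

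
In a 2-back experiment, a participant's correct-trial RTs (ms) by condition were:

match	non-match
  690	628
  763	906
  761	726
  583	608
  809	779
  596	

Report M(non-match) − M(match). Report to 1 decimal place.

29.1 ms

M(match) = 4202/6 = 700.333
M(non-match) = 3647/5 = 729.400
Difference = 729.400 − 700.333 = 29.067 ms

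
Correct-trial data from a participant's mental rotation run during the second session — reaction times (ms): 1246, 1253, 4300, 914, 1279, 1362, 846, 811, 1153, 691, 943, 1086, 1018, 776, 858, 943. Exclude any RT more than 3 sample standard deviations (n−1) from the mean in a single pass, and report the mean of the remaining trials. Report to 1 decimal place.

n = 16, ΣRT = 19479, M = 1217.438
Σ(x−M)² = 10737225.94; s = √(10737225.94/15) = 846.059
Cutoffs: 1217.438 ± 3·846.059 → [-1320.7, 3755.6]
Outside: 4300 → excluded.
Retained (n=15): Σ = 15179, mean = 15179/15 = 1011.933

1011.9 ms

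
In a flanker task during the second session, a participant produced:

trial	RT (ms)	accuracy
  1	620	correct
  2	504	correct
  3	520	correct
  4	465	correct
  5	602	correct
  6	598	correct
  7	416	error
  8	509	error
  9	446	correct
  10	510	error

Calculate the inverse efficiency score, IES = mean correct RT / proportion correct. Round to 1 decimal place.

766.3 ms

Correct trials (n=7): 620, 504, 520, 465, 602, 598, 446
Mean correct RT = 3755/7 = 536.4286 ms
Proportion correct = 7/10
IES = 536.4286 / (7/10) = 766.327 ms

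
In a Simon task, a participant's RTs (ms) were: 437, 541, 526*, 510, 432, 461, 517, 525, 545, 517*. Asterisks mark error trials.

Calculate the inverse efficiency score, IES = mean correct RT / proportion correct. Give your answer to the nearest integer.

Correct trials (n=8): 437, 541, 510, 432, 461, 517, 525, 545
Mean correct RT = 3968/8 = 496.0000 ms
Proportion correct = 8/10
IES = 496.0000 / (8/10) = 620.000 ms

620 ms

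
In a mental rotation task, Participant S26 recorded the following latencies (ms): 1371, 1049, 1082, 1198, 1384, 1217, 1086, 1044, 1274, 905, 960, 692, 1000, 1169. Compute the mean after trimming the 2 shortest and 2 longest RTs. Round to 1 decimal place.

1107.9 ms

Sorted: 692, 905, 960, 1000, 1044, 1049, 1082, 1086, 1169, 1198, 1217, 1274, 1371, 1384
Drop lowest 2 (692, 905) and highest 2 (1371, 1384)
Remaining (n=10): Σ = 11079, mean = 11079/10 = 1107.900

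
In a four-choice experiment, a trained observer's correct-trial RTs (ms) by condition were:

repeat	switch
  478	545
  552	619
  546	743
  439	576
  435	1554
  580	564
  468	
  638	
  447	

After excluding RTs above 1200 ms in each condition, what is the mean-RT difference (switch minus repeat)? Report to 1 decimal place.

switch: exclude 1554
M(repeat) = 4583/9 = 509.222
M(switch) = 3047/5 = 609.400
Difference = 609.400 − 509.222 = 100.178 ms

100.2 ms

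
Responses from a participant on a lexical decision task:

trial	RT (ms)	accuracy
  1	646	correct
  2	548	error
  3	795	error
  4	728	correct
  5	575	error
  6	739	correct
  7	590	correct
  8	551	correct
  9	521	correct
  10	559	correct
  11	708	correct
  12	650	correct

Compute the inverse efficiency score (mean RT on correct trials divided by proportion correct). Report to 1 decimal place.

Correct trials (n=9): 646, 728, 739, 590, 551, 521, 559, 708, 650
Mean correct RT = 5692/9 = 632.4444 ms
Proportion correct = 9/12
IES = 632.4444 / (9/12) = 843.259 ms

843.3 ms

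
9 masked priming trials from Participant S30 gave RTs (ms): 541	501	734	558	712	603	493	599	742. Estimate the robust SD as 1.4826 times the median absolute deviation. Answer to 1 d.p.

145.3 ms

Sorted: 493, 501, 541, 558, 599, 603, 712, 734, 742 → median = 599
|x − 599| sorted: 0, 4, 41, 58, 98, 106, 113, 135, 143 → MAD = 98
Robust SD ≈ 1.4826 × 98 = 145.295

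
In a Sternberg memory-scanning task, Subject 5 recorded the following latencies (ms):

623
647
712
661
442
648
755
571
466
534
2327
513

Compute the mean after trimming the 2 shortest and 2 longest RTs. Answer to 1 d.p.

613.6 ms

Sorted: 442, 466, 513, 534, 571, 623, 647, 648, 661, 712, 755, 2327
Drop lowest 2 (442, 466) and highest 2 (755, 2327)
Remaining (n=8): Σ = 4909, mean = 4909/8 = 613.625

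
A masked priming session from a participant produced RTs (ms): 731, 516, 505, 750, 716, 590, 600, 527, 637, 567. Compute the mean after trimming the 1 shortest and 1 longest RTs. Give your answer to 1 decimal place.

610.5 ms

Sorted: 505, 516, 527, 567, 590, 600, 637, 716, 731, 750
Drop lowest 1 (505) and highest 1 (750)
Remaining (n=8): Σ = 4884, mean = 4884/8 = 610.500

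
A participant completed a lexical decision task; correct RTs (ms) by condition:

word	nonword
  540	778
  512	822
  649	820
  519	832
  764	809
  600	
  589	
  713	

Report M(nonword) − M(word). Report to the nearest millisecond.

201 ms

M(word) = 4886/8 = 610.750
M(nonword) = 4061/5 = 812.200
Difference = 812.200 − 610.750 = 201.450 ms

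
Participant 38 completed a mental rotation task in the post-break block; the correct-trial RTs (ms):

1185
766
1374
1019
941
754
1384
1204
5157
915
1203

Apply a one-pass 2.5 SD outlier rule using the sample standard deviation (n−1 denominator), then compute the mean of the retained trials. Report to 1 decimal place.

n = 11, ΣRT = 15902, M = 1445.636
Σ(x−M)² = 15626860.55; s = √(15626860.55/10) = 1250.074
Cutoffs: 1445.636 ± 2.5·1250.074 → [-1679.5, 4570.8]
Outside: 5157 → excluded.
Retained (n=10): Σ = 10745, mean = 10745/10 = 1074.500

1074.5 ms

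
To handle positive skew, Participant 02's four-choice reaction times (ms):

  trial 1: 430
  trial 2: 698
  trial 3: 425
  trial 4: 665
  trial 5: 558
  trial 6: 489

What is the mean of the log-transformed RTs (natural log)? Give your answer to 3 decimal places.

6.280

ln(RT): 6.0638, 6.5482, 6.0521, 6.4998, 6.3244, 6.1924
Σ ln(RT) = 37.6806
Mean = 37.6806/6 = 6.28010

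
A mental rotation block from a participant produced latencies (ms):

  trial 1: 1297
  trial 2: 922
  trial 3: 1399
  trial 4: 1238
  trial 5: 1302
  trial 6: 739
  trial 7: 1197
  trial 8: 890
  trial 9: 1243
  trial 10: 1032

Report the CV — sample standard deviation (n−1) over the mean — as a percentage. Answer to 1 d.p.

n = 10, Σ = 11259, M = 1125.9000
Σ(x−M)² = 421936.900; s = √(421936.900/9) = 216.5222
CV = 216.5222 / 1125.9000 = 0.19231 = 19.231%

19.2%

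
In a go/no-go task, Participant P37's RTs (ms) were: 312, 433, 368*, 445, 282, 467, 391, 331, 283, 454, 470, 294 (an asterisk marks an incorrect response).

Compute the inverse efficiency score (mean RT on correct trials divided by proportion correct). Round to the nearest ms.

413 ms

Correct trials (n=11): 312, 433, 445, 282, 467, 391, 331, 283, 454, 470, 294
Mean correct RT = 4162/11 = 378.3636 ms
Proportion correct = 11/12
IES = 378.3636 / (11/12) = 412.760 ms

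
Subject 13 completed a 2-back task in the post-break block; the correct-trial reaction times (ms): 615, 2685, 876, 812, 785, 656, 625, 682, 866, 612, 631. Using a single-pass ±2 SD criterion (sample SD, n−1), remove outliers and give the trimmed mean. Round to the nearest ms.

716 ms

n = 11, ΣRT = 9845, M = 895.000
Σ(x−M)² = 3627866.00; s = √(3627866.00/10) = 602.318
Cutoffs: 895.000 ± 2·602.318 → [-309.6, 2099.6]
Outside: 2685 → excluded.
Retained (n=10): Σ = 7160, mean = 7160/10 = 716.000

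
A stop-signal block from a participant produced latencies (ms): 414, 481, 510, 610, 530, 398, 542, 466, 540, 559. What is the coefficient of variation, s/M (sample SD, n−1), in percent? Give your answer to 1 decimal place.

n = 10, Σ = 5050, M = 505.0000
Σ(x−M)² = 39012.000; s = √(39012.000/9) = 65.8382
CV = 65.8382 / 505.0000 = 0.13037 = 13.037%

13.0%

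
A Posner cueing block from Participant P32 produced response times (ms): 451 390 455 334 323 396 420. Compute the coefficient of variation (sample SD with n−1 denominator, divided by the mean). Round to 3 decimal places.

n = 7, Σ = 2769, M = 395.5714
Σ(x−M)² = 16289.714; s = √(16289.714/6) = 52.1052
CV = 52.1052 / 395.5714 = 0.13172

0.132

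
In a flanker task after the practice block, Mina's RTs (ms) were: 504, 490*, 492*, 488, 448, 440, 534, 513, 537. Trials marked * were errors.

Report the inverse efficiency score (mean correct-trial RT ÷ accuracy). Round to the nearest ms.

636 ms

Correct trials (n=7): 504, 488, 448, 440, 534, 513, 537
Mean correct RT = 3464/7 = 494.8571 ms
Proportion correct = 7/9
IES = 494.8571 / (7/9) = 636.245 ms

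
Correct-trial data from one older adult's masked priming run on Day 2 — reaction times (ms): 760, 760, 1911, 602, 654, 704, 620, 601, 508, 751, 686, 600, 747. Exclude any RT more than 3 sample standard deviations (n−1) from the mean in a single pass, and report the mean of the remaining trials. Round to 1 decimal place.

n = 13, ΣRT = 9904, M = 761.846
Σ(x−M)² = 1503803.69; s = √(1503803.69/12) = 354.001
Cutoffs: 761.846 ± 3·354.001 → [-300.2, 1823.9]
Outside: 1911 → excluded.
Retained (n=12): Σ = 7993, mean = 7993/12 = 666.083

666.1 ms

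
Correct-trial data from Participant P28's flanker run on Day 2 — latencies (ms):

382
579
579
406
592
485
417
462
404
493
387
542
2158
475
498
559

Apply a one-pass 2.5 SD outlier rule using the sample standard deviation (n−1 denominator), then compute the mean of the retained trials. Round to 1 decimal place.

484.0 ms

n = 16, ΣRT = 9418, M = 588.625
Σ(x−M)² = 2703465.75; s = √(2703465.75/15) = 424.536
Cutoffs: 588.625 ± 2.5·424.536 → [-472.7, 1650.0]
Outside: 2158 → excluded.
Retained (n=15): Σ = 7260, mean = 7260/15 = 484.000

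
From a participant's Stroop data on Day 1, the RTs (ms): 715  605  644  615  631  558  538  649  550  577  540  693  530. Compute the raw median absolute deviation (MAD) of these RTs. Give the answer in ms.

Sorted: 530, 538, 540, 550, 558, 577, 605, 615, 631, 644, 649, 693, 715 → median = 605
|x − 605|: 110, 0, 39, 10, 26, 47, 67, 44, 55, 28, 65, 88, 75
Sorted deviations: 0, 10, 26, 28, 39, 44, 47, 55, 65, 67, 75, 88, 110 → MAD = 47

47 ms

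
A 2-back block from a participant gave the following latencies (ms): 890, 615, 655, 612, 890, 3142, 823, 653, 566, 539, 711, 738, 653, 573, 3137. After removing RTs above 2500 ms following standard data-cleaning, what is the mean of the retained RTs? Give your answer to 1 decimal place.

Excluded: 3137, 3142
Retained (n=13): Σ = 8918
Mean = 8918/13 = 686.0000

686.0 ms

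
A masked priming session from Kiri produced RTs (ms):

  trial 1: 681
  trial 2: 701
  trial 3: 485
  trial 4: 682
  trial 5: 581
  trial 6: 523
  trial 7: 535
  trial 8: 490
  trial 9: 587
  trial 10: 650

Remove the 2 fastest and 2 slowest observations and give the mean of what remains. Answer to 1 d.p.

Sorted: 485, 490, 523, 535, 581, 587, 650, 681, 682, 701
Drop lowest 2 (485, 490) and highest 2 (682, 701)
Remaining (n=6): Σ = 3557, mean = 3557/6 = 592.833

592.8 ms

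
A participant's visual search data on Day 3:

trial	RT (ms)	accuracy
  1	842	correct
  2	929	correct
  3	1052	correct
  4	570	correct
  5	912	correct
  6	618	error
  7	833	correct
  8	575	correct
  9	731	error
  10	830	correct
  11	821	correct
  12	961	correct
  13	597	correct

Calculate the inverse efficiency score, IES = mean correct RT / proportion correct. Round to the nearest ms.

Correct trials (n=11): 842, 929, 1052, 570, 912, 833, 575, 830, 821, 961, 597
Mean correct RT = 8922/11 = 811.0909 ms
Proportion correct = 11/13
IES = 811.0909 / (11/13) = 958.562 ms

959 ms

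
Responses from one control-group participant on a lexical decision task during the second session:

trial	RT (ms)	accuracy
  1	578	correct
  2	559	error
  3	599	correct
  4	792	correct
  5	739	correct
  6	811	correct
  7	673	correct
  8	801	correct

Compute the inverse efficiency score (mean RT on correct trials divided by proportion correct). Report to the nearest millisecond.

815 ms

Correct trials (n=7): 578, 599, 792, 739, 811, 673, 801
Mean correct RT = 4993/7 = 713.2857 ms
Proportion correct = 7/8
IES = 713.2857 / (7/8) = 815.184 ms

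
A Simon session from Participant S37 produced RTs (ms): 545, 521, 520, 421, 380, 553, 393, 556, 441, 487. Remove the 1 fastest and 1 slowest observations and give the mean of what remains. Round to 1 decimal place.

485.1 ms

Sorted: 380, 393, 421, 441, 487, 520, 521, 545, 553, 556
Drop lowest 1 (380) and highest 1 (556)
Remaining (n=8): Σ = 3881, mean = 3881/8 = 485.125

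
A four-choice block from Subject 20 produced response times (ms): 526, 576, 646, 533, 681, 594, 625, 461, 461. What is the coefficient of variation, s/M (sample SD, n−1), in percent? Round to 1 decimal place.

n = 9, Σ = 5103, M = 567.0000
Σ(x−M)² = 48720.000; s = √(48720.000/8) = 78.0385
CV = 78.0385 / 567.0000 = 0.13763 = 13.763%

13.8%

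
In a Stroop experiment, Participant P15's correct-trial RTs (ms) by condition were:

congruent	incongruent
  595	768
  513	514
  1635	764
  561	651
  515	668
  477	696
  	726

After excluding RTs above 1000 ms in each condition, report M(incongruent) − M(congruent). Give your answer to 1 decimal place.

congruent: exclude 1635
M(congruent) = 2661/5 = 532.200
M(incongruent) = 4787/7 = 683.857
Difference = 683.857 − 532.200 = 151.657 ms

151.7 ms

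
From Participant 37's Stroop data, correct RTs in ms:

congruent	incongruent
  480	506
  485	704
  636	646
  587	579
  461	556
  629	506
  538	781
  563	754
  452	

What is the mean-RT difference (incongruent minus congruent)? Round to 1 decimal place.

92.2 ms

M(congruent) = 4831/9 = 536.778
M(incongruent) = 5032/8 = 629.000
Difference = 629.000 − 536.778 = 92.222 ms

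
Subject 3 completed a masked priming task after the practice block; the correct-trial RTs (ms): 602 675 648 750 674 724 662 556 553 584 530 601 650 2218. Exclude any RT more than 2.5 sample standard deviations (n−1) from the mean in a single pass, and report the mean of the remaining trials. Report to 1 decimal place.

n = 14, ΣRT = 10427, M = 744.786
Σ(x−M)² = 2391374.36; s = √(2391374.36/13) = 428.896
Cutoffs: 744.786 ± 2.5·428.896 → [-327.5, 1817.0]
Outside: 2218 → excluded.
Retained (n=13): Σ = 8209, mean = 8209/13 = 631.462

631.5 ms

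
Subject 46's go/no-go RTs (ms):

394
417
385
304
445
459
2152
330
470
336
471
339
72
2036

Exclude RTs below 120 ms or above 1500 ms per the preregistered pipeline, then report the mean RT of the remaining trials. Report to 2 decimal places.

Excluded: 72, 2036, 2152
Retained (n=11): Σ = 4350
Mean = 4350/11 = 395.4545

395.45 ms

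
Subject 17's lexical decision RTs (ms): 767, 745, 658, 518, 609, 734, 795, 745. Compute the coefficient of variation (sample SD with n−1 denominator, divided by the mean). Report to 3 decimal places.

n = 8, Σ = 5571, M = 696.3750
Σ(x−M)² = 61783.875; s = √(61783.875/7) = 93.9482
CV = 93.9482 / 696.3750 = 0.13491

0.135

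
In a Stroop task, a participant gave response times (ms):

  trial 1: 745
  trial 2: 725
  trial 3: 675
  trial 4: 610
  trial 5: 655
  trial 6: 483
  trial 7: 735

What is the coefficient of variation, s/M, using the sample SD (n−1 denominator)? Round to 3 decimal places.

0.140

n = 7, Σ = 4628, M = 661.1429
Σ(x−M)² = 51144.857; s = √(51144.857/6) = 92.3263
CV = 92.3263 / 661.1429 = 0.13965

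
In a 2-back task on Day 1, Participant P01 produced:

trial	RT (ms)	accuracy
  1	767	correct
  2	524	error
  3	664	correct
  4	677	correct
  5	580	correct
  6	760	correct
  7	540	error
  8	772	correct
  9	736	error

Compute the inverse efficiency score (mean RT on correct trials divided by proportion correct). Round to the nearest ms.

1055 ms

Correct trials (n=6): 767, 664, 677, 580, 760, 772
Mean correct RT = 4220/6 = 703.3333 ms
Proportion correct = 6/9
IES = 703.3333 / (6/9) = 1055.000 ms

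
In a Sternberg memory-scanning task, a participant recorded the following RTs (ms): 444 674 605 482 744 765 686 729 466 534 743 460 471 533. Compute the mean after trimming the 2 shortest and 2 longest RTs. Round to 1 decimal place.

592.3 ms

Sorted: 444, 460, 466, 471, 482, 533, 534, 605, 674, 686, 729, 743, 744, 765
Drop lowest 2 (444, 460) and highest 2 (744, 765)
Remaining (n=10): Σ = 5923, mean = 5923/10 = 592.300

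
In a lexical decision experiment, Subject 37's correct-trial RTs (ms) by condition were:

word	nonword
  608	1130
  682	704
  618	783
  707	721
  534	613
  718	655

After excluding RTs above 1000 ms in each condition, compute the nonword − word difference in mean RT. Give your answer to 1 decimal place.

nonword: exclude 1130
M(word) = 3867/6 = 644.500
M(nonword) = 3476/5 = 695.200
Difference = 695.200 − 644.500 = 50.700 ms

50.7 ms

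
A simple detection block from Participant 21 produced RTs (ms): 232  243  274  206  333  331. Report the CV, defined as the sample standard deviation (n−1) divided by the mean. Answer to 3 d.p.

0.196

n = 6, Σ = 1619, M = 269.8333
Σ(x−M)² = 13974.833; s = √(13974.833/5) = 52.8674
CV = 52.8674 / 269.8333 = 0.19593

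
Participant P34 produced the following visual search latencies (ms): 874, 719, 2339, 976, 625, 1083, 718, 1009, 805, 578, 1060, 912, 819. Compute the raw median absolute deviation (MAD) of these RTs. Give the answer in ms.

155 ms

Sorted: 578, 625, 718, 719, 805, 819, 874, 912, 976, 1009, 1060, 1083, 2339 → median = 874
|x − 874|: 0, 155, 1465, 102, 249, 209, 156, 135, 69, 296, 186, 38, 55
Sorted deviations: 0, 38, 55, 69, 102, 135, 155, 156, 186, 209, 249, 296, 1465 → MAD = 155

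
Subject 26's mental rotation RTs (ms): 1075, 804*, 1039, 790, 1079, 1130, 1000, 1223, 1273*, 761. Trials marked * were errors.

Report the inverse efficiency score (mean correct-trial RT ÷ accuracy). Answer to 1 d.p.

1265.2 ms

Correct trials (n=8): 1075, 1039, 790, 1079, 1130, 1000, 1223, 761
Mean correct RT = 8097/8 = 1012.1250 ms
Proportion correct = 8/10
IES = 1012.1250 / (8/10) = 1265.156 ms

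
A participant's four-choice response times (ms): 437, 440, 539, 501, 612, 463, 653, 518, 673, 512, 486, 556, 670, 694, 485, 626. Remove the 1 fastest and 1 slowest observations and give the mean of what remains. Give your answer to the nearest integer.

Sorted: 437, 440, 463, 485, 486, 501, 512, 518, 539, 556, 612, 626, 653, 670, 673, 694
Drop lowest 1 (437) and highest 1 (694)
Remaining (n=14): Σ = 7734, mean = 7734/14 = 552.429

552 ms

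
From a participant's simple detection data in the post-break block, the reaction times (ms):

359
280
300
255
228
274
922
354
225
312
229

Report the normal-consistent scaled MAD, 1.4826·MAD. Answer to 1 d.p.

Sorted: 225, 228, 229, 255, 274, 280, 300, 312, 354, 359, 922 → median = 280
|x − 280| sorted: 0, 6, 20, 25, 32, 51, 52, 55, 74, 79, 642 → MAD = 51
Robust SD ≈ 1.4826 × 51 = 75.613

75.6 ms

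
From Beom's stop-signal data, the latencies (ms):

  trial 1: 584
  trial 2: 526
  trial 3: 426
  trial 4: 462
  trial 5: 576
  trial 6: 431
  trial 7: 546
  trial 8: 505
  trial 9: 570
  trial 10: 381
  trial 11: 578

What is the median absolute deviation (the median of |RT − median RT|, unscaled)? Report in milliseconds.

52 ms

Sorted: 381, 426, 431, 462, 505, 526, 546, 570, 576, 578, 584 → median = 526
|x − 526|: 58, 0, 100, 64, 50, 95, 20, 21, 44, 145, 52
Sorted deviations: 0, 20, 21, 44, 50, 52, 58, 64, 95, 100, 145 → MAD = 52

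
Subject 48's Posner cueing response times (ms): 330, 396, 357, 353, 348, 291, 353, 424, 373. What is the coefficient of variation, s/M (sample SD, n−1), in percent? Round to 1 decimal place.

10.6%

n = 9, Σ = 3225, M = 358.3333
Σ(x−M)² = 11448.000; s = √(11448.000/8) = 37.8286
CV = 37.8286 / 358.3333 = 0.10557 = 10.557%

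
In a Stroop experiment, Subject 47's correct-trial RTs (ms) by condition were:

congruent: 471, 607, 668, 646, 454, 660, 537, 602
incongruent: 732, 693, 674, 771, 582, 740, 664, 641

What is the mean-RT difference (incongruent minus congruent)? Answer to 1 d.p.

M(congruent) = 4645/8 = 580.625
M(incongruent) = 5497/8 = 687.125
Difference = 687.125 − 580.625 = 106.500 ms

106.5 ms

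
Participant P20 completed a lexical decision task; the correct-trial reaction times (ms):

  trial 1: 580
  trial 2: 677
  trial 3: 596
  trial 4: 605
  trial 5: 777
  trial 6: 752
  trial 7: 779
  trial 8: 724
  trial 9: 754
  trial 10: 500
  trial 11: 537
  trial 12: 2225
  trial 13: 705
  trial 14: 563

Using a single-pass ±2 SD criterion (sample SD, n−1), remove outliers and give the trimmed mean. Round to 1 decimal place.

n = 14, ΣRT = 10774, M = 769.571
Σ(x−M)² = 2396361.43; s = √(2396361.43/13) = 429.343
Cutoffs: 769.571 ± 2·429.343 → [-89.1, 1628.3]
Outside: 2225 → excluded.
Retained (n=13): Σ = 8549, mean = 8549/13 = 657.615

657.6 ms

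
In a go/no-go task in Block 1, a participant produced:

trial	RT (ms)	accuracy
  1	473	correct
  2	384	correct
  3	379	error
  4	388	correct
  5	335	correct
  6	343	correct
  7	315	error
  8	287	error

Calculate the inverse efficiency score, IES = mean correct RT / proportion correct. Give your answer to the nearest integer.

Correct trials (n=5): 473, 384, 388, 335, 343
Mean correct RT = 1923/5 = 384.6000 ms
Proportion correct = 5/8
IES = 384.6000 / (5/8) = 615.360 ms

615 ms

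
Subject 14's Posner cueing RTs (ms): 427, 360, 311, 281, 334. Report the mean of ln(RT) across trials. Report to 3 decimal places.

ln(RT): 6.0568, 5.8861, 5.7398, 5.6384, 5.8111
Σ ln(RT) = 29.1322
Mean = 29.1322/5 = 5.82644

5.826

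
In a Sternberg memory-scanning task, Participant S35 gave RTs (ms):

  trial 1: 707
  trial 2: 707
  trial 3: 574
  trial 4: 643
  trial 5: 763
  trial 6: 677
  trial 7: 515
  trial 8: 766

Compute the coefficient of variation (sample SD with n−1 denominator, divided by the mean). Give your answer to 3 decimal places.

0.132

n = 8, Σ = 5352, M = 669.0000
Σ(x−M)² = 54614.000; s = √(54614.000/7) = 88.3289
CV = 88.3289 / 669.0000 = 0.13203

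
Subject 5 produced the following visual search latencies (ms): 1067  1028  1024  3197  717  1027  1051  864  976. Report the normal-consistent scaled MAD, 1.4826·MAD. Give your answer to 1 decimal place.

Sorted: 717, 864, 976, 1024, 1027, 1028, 1051, 1067, 3197 → median = 1027
|x − 1027| sorted: 0, 1, 3, 24, 40, 51, 163, 310, 2170 → MAD = 40
Robust SD ≈ 1.4826 × 40 = 59.304

59.3 ms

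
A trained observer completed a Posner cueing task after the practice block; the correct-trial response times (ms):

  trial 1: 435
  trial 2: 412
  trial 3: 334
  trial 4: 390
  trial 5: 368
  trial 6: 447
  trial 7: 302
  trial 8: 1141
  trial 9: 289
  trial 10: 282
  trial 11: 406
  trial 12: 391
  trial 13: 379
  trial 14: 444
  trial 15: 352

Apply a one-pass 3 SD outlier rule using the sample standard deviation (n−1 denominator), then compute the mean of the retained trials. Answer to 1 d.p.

n = 15, ΣRT = 6372, M = 424.800
Σ(x−M)² = 589560.40; s = √(589560.40/14) = 205.211
Cutoffs: 424.800 ± 3·205.211 → [-190.8, 1040.4]
Outside: 1141 → excluded.
Retained (n=14): Σ = 5231, mean = 5231/14 = 373.643

373.6 ms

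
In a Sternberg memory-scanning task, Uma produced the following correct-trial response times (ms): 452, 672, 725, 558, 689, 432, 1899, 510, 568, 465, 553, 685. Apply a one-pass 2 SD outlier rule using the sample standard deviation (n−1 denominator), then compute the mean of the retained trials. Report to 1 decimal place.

573.5 ms

n = 12, ΣRT = 8208, M = 684.000
Σ(x−M)² = 1720134.00; s = √(1720134.00/11) = 395.444
Cutoffs: 684.000 ± 2·395.444 → [-106.9, 1474.9]
Outside: 1899 → excluded.
Retained (n=11): Σ = 6309, mean = 6309/11 = 573.545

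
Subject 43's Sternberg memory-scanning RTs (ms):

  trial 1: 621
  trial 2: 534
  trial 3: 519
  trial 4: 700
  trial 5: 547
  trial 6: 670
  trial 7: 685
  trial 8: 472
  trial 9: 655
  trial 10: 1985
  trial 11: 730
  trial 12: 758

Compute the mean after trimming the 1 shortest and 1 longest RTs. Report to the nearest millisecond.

642 ms

Sorted: 472, 519, 534, 547, 621, 655, 670, 685, 700, 730, 758, 1985
Drop lowest 1 (472) and highest 1 (1985)
Remaining (n=10): Σ = 6419, mean = 6419/10 = 641.900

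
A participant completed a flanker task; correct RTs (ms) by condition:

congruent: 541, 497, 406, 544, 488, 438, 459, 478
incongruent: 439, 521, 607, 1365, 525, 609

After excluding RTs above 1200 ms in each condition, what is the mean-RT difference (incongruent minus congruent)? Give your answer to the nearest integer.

incongruent: exclude 1365
M(congruent) = 3851/8 = 481.375
M(incongruent) = 2701/5 = 540.200
Difference = 540.200 − 481.375 = 58.825 ms

59 ms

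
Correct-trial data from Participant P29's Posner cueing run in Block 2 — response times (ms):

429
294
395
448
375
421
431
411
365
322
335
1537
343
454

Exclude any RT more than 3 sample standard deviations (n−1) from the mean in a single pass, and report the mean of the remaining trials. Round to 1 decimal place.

386.4 ms

n = 14, ΣRT = 6560, M = 468.571
Σ(x−M)² = 1261193.43; s = √(1261193.43/13) = 311.472
Cutoffs: 468.571 ± 3·311.472 → [-465.8, 1403.0]
Outside: 1537 → excluded.
Retained (n=13): Σ = 5023, mean = 5023/13 = 386.385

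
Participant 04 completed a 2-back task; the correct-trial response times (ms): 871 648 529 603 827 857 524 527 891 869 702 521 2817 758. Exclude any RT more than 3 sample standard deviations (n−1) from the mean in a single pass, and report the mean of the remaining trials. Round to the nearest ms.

702 ms

n = 14, ΣRT = 11944, M = 853.143
Σ(x−M)² = 4426079.71; s = √(4426079.71/13) = 583.496
Cutoffs: 853.143 ± 3·583.496 → [-897.3, 2603.6]
Outside: 2817 → excluded.
Retained (n=13): Σ = 9127, mean = 9127/13 = 702.077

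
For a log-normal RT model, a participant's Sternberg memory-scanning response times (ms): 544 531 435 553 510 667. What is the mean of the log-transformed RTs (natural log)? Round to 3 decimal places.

6.284

ln(RT): 6.2989, 6.2748, 6.0753, 6.3154, 6.2344, 6.5028
Σ ln(RT) = 37.7016
Mean = 37.7016/6 = 6.28360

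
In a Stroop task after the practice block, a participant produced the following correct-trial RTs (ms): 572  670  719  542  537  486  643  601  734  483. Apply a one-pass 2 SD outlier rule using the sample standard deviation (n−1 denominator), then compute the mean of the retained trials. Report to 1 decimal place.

598.7 ms

n = 10, ΣRT = 5987, M = 598.700
Σ(x−M)² = 73652.10; s = √(73652.10/9) = 90.463
Cutoffs: 598.700 ± 2·90.463 → [417.8, 779.6]
No RTs fall outside the cutoffs; all 10 retained. Mean = 5987/10 = 598.700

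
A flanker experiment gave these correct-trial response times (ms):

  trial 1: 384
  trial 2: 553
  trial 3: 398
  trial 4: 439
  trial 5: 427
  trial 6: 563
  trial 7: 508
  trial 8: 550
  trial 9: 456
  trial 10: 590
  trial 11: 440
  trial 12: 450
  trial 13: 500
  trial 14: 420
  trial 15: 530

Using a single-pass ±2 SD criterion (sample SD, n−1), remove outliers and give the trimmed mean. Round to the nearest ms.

n = 15, ΣRT = 7208, M = 480.533
Σ(x−M)² = 60003.73; s = √(60003.73/14) = 65.467
Cutoffs: 480.533 ± 2·65.467 → [349.6, 611.5]
No RTs fall outside the cutoffs; all 15 retained. Mean = 7208/15 = 480.533

481 ms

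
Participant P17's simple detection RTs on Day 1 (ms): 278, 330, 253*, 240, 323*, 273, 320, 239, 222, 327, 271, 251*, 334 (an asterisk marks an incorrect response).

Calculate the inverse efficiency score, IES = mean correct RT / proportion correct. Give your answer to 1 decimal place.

368.4 ms

Correct trials (n=10): 278, 330, 240, 273, 320, 239, 222, 327, 271, 334
Mean correct RT = 2834/10 = 283.4000 ms
Proportion correct = 10/13
IES = 283.4000 / (10/13) = 368.420 ms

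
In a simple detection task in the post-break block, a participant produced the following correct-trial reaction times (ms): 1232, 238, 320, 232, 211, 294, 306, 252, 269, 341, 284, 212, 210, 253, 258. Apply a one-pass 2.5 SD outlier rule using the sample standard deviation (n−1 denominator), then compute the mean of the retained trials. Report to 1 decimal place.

262.9 ms

n = 15, ΣRT = 4912, M = 327.467
Σ(x−M)² = 899187.73; s = √(899187.73/14) = 253.432
Cutoffs: 327.467 ± 2.5·253.432 → [-306.1, 961.0]
Outside: 1232 → excluded.
Retained (n=14): Σ = 3680, mean = 3680/14 = 262.857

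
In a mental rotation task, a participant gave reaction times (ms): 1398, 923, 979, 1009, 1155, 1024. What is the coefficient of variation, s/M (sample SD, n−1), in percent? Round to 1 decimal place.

n = 6, Σ = 6488, M = 1081.3333
Σ(x−M)² = 149765.333; s = √(149765.333/5) = 173.0695
CV = 173.0695 / 1081.3333 = 0.16005 = 16.005%

16.0%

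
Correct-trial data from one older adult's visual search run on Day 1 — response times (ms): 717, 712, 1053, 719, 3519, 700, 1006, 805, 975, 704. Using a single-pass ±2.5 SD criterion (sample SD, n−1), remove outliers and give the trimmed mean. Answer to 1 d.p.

821.2 ms

n = 10, ΣRT = 10910, M = 1091.000
Σ(x−M)² = 6723656.00; s = √(6723656.00/9) = 864.334
Cutoffs: 1091.000 ± 2.5·864.334 → [-1069.8, 3251.8]
Outside: 3519 → excluded.
Retained (n=9): Σ = 7391, mean = 7391/9 = 821.222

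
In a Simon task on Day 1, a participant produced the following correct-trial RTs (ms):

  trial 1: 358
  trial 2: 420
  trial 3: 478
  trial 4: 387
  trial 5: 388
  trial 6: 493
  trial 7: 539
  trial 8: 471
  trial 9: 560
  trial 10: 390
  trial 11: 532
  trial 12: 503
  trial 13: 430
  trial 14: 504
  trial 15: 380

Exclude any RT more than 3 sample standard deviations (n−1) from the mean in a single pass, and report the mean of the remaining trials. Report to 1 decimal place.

n = 15, ΣRT = 6833, M = 455.533
Σ(x−M)² = 61161.73; s = √(61161.73/14) = 66.096
Cutoffs: 455.533 ± 3·66.096 → [257.2, 653.8]
No RTs fall outside the cutoffs; all 15 retained. Mean = 6833/15 = 455.533

455.5 ms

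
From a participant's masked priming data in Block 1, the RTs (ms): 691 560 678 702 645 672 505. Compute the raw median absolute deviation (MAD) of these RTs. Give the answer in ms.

Sorted: 505, 560, 645, 672, 678, 691, 702 → median = 672
|x − 672|: 19, 112, 6, 30, 27, 0, 167
Sorted deviations: 0, 6, 19, 27, 30, 112, 167 → MAD = 27

27 ms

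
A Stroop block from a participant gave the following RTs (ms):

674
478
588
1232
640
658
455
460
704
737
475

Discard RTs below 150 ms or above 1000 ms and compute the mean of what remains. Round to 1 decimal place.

586.9 ms

Excluded: 1232
Retained (n=10): Σ = 5869
Mean = 5869/10 = 586.9000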